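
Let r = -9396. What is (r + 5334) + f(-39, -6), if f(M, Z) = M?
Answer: -4101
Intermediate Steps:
(r + 5334) + f(-39, -6) = (-9396 + 5334) - 39 = -4062 - 39 = -4101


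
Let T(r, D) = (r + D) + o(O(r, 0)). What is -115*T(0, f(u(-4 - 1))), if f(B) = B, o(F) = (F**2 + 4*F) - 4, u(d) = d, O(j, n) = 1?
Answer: 460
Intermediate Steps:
o(F) = -4 + F**2 + 4*F
T(r, D) = 1 + D + r (T(r, D) = (r + D) + (-4 + 1**2 + 4*1) = (D + r) + (-4 + 1 + 4) = (D + r) + 1 = 1 + D + r)
-115*T(0, f(u(-4 - 1))) = -115*(1 + (-4 - 1) + 0) = -115*(1 - 5 + 0) = -115*(-4) = 460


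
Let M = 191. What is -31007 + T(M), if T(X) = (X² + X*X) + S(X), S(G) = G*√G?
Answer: 41955 + 191*√191 ≈ 44595.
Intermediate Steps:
S(G) = G^(3/2)
T(X) = X^(3/2) + 2*X² (T(X) = (X² + X*X) + X^(3/2) = (X² + X²) + X^(3/2) = 2*X² + X^(3/2) = X^(3/2) + 2*X²)
-31007 + T(M) = -31007 + (191^(3/2) + 2*191²) = -31007 + (191*√191 + 2*36481) = -31007 + (191*√191 + 72962) = -31007 + (72962 + 191*√191) = 41955 + 191*√191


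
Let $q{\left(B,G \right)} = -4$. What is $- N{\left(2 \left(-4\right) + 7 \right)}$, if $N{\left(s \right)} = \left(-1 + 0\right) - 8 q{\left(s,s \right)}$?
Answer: $-31$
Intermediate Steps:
$N{\left(s \right)} = 31$ ($N{\left(s \right)} = \left(-1 + 0\right) - -32 = -1 + 32 = 31$)
$- N{\left(2 \left(-4\right) + 7 \right)} = \left(-1\right) 31 = -31$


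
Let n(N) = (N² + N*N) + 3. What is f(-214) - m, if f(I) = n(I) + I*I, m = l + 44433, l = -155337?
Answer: 248295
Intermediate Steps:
m = -110904 (m = -155337 + 44433 = -110904)
n(N) = 3 + 2*N² (n(N) = (N² + N²) + 3 = 2*N² + 3 = 3 + 2*N²)
f(I) = 3 + 3*I² (f(I) = (3 + 2*I²) + I*I = (3 + 2*I²) + I² = 3 + 3*I²)
f(-214) - m = (3 + 3*(-214)²) - 1*(-110904) = (3 + 3*45796) + 110904 = (3 + 137388) + 110904 = 137391 + 110904 = 248295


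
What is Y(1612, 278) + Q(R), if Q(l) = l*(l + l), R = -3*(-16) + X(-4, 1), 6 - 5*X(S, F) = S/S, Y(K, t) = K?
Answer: 6414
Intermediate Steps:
X(S, F) = 1 (X(S, F) = 6/5 - S/(5*S) = 6/5 - ⅕*1 = 6/5 - ⅕ = 1)
R = 49 (R = -3*(-16) + 1 = 48 + 1 = 49)
Q(l) = 2*l² (Q(l) = l*(2*l) = 2*l²)
Y(1612, 278) + Q(R) = 1612 + 2*49² = 1612 + 2*2401 = 1612 + 4802 = 6414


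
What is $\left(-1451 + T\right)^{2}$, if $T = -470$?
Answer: $3690241$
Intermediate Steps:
$\left(-1451 + T\right)^{2} = \left(-1451 - 470\right)^{2} = \left(-1921\right)^{2} = 3690241$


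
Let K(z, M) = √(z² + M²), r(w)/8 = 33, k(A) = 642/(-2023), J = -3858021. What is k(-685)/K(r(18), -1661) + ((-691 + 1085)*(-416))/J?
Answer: 163904/3858021 - 642*√23377/520208381 ≈ 0.042295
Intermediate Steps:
k(A) = -642/2023 (k(A) = 642*(-1/2023) = -642/2023)
r(w) = 264 (r(w) = 8*33 = 264)
K(z, M) = √(M² + z²)
k(-685)/K(r(18), -1661) + ((-691 + 1085)*(-416))/J = -642/(2023*√((-1661)² + 264²)) + ((-691 + 1085)*(-416))/(-3858021) = -642/(2023*√(2758921 + 69696)) + (394*(-416))*(-1/3858021) = -642*√23377/257147/2023 - 163904*(-1/3858021) = -642*√23377/257147/2023 + 163904/3858021 = -642*√23377/520208381 + 163904/3858021 = 163904/3858021 - 642*√23377/520208381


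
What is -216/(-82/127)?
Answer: 13716/41 ≈ 334.54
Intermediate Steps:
-216/(-82/127) = -127/82*(-216) = 13716/41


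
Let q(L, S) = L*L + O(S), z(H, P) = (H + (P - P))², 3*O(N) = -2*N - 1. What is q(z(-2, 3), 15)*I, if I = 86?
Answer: 1462/3 ≈ 487.33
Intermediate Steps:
O(N) = -⅓ - 2*N/3 (O(N) = (-2*N - 1)/3 = (-1 - 2*N)/3 = -⅓ - 2*N/3)
z(H, P) = H² (z(H, P) = (H + 0)² = H²)
q(L, S) = -⅓ + L² - 2*S/3 (q(L, S) = L*L + (-⅓ - 2*S/3) = L² + (-⅓ - 2*S/3) = -⅓ + L² - 2*S/3)
q(z(-2, 3), 15)*I = (-⅓ + ((-2)²)² - ⅔*15)*86 = (-⅓ + 4² - 10)*86 = (-⅓ + 16 - 10)*86 = (17/3)*86 = 1462/3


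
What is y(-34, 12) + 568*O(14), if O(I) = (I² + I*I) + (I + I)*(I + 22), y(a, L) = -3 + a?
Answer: 795163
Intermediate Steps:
O(I) = 2*I² + 2*I*(22 + I) (O(I) = (I² + I²) + (2*I)*(22 + I) = 2*I² + 2*I*(22 + I))
y(-34, 12) + 568*O(14) = (-3 - 34) + 568*(4*14*(11 + 14)) = -37 + 568*(4*14*25) = -37 + 568*1400 = -37 + 795200 = 795163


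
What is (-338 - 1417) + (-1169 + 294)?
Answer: -2630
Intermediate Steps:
(-338 - 1417) + (-1169 + 294) = -1755 - 875 = -2630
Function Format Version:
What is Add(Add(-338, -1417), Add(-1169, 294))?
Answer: -2630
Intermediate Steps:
Add(Add(-338, -1417), Add(-1169, 294)) = Add(-1755, -875) = -2630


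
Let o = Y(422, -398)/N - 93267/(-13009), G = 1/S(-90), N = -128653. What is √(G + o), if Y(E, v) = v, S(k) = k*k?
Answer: √162738986819499382605229/150628218930 ≈ 2.6782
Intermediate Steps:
S(k) = k²
G = 1/8100 (G = 1/((-90)²) = 1/8100 ≈ 0.00012346)
o = 12004256933/1673646877 (o = -398/(-128653) - 93267/(-13009) = -398*(-1/128653) - 93267*(-1/13009) = 398/128653 + 93267/13009 = 12004256933/1673646877 ≈ 7.1725)
√(G + o) = √(1/8100 + 12004256933/1673646877) = √(97236154804177/13556539703700) = √162738986819499382605229/150628218930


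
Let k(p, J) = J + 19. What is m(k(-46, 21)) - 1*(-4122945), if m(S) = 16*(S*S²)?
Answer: 5146945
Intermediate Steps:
k(p, J) = 19 + J
m(S) = 16*S³
m(k(-46, 21)) - 1*(-4122945) = 16*(19 + 21)³ - 1*(-4122945) = 16*40³ + 4122945 = 16*64000 + 4122945 = 1024000 + 4122945 = 5146945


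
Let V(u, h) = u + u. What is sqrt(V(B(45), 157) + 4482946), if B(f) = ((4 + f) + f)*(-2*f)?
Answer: sqrt(4466026) ≈ 2113.3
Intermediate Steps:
B(f) = -2*f*(4 + 2*f) (B(f) = (4 + 2*f)*(-2*f) = -2*f*(4 + 2*f))
V(u, h) = 2*u
sqrt(V(B(45), 157) + 4482946) = sqrt(2*(-4*45*(2 + 45)) + 4482946) = sqrt(2*(-4*45*47) + 4482946) = sqrt(2*(-8460) + 4482946) = sqrt(-16920 + 4482946) = sqrt(4466026)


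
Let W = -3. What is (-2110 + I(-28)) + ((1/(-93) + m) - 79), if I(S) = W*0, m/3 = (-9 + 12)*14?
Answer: -191860/93 ≈ -2063.0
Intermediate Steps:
m = 126 (m = 3*((-9 + 12)*14) = 3*(3*14) = 3*42 = 126)
I(S) = 0 (I(S) = -3*0 = 0)
(-2110 + I(-28)) + ((1/(-93) + m) - 79) = (-2110 + 0) + ((1/(-93) + 126) - 79) = -2110 + ((-1/93 + 126) - 79) = -2110 + (11717/93 - 79) = -2110 + 4370/93 = -191860/93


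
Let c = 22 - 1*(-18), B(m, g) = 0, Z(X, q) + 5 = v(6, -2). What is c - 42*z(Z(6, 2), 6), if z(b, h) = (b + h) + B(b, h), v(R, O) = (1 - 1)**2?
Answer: -2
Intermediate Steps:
v(R, O) = 0 (v(R, O) = 0**2 = 0)
Z(X, q) = -5 (Z(X, q) = -5 + 0 = -5)
c = 40 (c = 22 + 18 = 40)
z(b, h) = b + h (z(b, h) = (b + h) + 0 = b + h)
c - 42*z(Z(6, 2), 6) = 40 - 42*(-5 + 6) = 40 - 42*1 = 40 - 42 = -2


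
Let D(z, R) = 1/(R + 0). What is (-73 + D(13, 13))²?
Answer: 898704/169 ≈ 5317.8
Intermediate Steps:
D(z, R) = 1/R
(-73 + D(13, 13))² = (-73 + 1/13)² = (-948/13)² = 898704/169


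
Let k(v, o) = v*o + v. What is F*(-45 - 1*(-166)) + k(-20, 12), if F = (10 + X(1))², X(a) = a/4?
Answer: 199241/16 ≈ 12453.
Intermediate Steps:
X(a) = a/4 (X(a) = a*(¼) = a/4)
k(v, o) = v + o*v (k(v, o) = o*v + v = v + o*v)
F = 1681/16 (F = (10 + (¼)*1)² = (10 + ¼)² = (41/4)² = 1681/16 ≈ 105.06)
F*(-45 - 1*(-166)) + k(-20, 12) = 1681*(-45 - 1*(-166))/16 - 20*(1 + 12) = 1681*(-45 + 166)/16 - 20*13 = (1681/16)*121 - 260 = 203401/16 - 260 = 199241/16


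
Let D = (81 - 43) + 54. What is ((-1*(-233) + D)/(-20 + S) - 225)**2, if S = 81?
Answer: 179560000/3721 ≈ 48256.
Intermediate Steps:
D = 92 (D = 38 + 54 = 92)
((-1*(-233) + D)/(-20 + S) - 225)**2 = ((-1*(-233) + 92)/(-20 + 81) - 225)**2 = ((233 + 92)/61 - 225)**2 = (325*(1/61) - 225)**2 = (325/61 - 225)**2 = (-13400/61)**2 = 179560000/3721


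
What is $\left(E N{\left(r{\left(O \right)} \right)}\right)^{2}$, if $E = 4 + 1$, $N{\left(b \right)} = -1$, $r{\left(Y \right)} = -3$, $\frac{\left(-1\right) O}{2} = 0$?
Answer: $25$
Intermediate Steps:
$O = 0$ ($O = \left(-2\right) 0 = 0$)
$E = 5$
$\left(E N{\left(r{\left(O \right)} \right)}\right)^{2} = \left(5 \left(-1\right)\right)^{2} = \left(-5\right)^{2} = 25$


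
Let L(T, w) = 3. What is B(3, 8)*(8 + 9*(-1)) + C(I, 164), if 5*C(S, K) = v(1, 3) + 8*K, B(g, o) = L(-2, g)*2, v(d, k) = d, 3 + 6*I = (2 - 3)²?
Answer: 1283/5 ≈ 256.60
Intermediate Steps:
I = -⅓ (I = -½ + (2 - 3)²/6 = -½ + (⅙)*(-1)² = -½ + (⅙)*1 = -½ + ⅙ = -⅓ ≈ -0.33333)
B(g, o) = 6 (B(g, o) = 3*2 = 6)
C(S, K) = ⅕ + 8*K/5 (C(S, K) = (1 + 8*K)/5 = ⅕ + 8*K/5)
B(3, 8)*(8 + 9*(-1)) + C(I, 164) = 6*(8 + 9*(-1)) + (⅕ + (8/5)*164) = 6*(8 - 9) + (⅕ + 1312/5) = 6*(-1) + 1313/5 = -6 + 1313/5 = 1283/5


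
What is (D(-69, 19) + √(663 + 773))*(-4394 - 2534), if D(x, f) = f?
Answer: -131632 - 13856*√359 ≈ -3.9417e+5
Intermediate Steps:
(D(-69, 19) + √(663 + 773))*(-4394 - 2534) = (19 + √(663 + 773))*(-4394 - 2534) = (19 + √1436)*(-6928) = (19 + 2*√359)*(-6928) = -131632 - 13856*√359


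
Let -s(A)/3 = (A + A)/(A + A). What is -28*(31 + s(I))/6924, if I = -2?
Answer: -196/1731 ≈ -0.11323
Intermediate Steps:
s(A) = -3 (s(A) = -3*(A + A)/(A + A) = -3*2*A/(2*A) = -3*2*A*1/(2*A) = -3*1 = -3)
-28*(31 + s(I))/6924 = -28*(31 - 3)/6924 = -28*28*(1/6924) = -784*1/6924 = -196/1731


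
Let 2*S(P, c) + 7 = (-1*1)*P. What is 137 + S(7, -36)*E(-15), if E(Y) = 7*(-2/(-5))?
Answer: 587/5 ≈ 117.40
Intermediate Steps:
S(P, c) = -7/2 - P/2 (S(P, c) = -7/2 + ((-1*1)*P)/2 = -7/2 + (-P)/2 = -7/2 - P/2)
E(Y) = 14/5 (E(Y) = 7*(-2*(-1/5)) = 7*(2/5) = 14/5)
137 + S(7, -36)*E(-15) = 137 + (-7/2 - 1/2*7)*(14/5) = 137 + (-7/2 - 7/2)*(14/5) = 137 - 7*14/5 = 137 - 98/5 = 587/5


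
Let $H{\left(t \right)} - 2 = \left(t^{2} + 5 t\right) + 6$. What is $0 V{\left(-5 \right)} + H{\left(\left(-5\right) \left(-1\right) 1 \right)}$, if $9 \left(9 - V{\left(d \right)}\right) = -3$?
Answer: $58$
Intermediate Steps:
$V{\left(d \right)} = \frac{28}{3}$ ($V{\left(d \right)} = 9 - - \frac{1}{3} = 9 + \frac{1}{3} = \frac{28}{3}$)
$H{\left(t \right)} = 8 + t^{2} + 5 t$ ($H{\left(t \right)} = 2 + \left(\left(t^{2} + 5 t\right) + 6\right) = 2 + \left(6 + t^{2} + 5 t\right) = 8 + t^{2} + 5 t$)
$0 V{\left(-5 \right)} + H{\left(\left(-5\right) \left(-1\right) 1 \right)} = 0 \cdot \frac{28}{3} + \left(8 + \left(\left(-5\right) \left(-1\right) 1\right)^{2} + 5 \left(-5\right) \left(-1\right) 1\right) = 0 + \left(8 + \left(5 \cdot 1\right)^{2} + 5 \cdot 5 \cdot 1\right) = 0 + \left(8 + 5^{2} + 5 \cdot 5\right) = 0 + \left(8 + 25 + 25\right) = 0 + 58 = 58$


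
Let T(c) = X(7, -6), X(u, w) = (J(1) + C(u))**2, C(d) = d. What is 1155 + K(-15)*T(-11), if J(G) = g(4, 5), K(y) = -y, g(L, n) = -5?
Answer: 1215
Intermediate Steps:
J(G) = -5
X(u, w) = (-5 + u)**2
T(c) = 4 (T(c) = (-5 + 7)**2 = 2**2 = 4)
1155 + K(-15)*T(-11) = 1155 - 1*(-15)*4 = 1155 + 15*4 = 1155 + 60 = 1215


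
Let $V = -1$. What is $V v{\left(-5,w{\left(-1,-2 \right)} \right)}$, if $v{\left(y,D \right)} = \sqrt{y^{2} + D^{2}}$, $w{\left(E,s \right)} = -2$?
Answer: $- \sqrt{29} \approx -5.3852$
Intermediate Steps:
$v{\left(y,D \right)} = \sqrt{D^{2} + y^{2}}$
$V v{\left(-5,w{\left(-1,-2 \right)} \right)} = - \sqrt{\left(-2\right)^{2} + \left(-5\right)^{2}} = - \sqrt{4 + 25} = - \sqrt{29}$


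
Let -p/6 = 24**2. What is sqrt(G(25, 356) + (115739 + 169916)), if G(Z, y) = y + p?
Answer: 3*sqrt(31395) ≈ 531.56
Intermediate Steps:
p = -3456 (p = -6*24**2 = -6*576 = -3456)
G(Z, y) = -3456 + y (G(Z, y) = y - 3456 = -3456 + y)
sqrt(G(25, 356) + (115739 + 169916)) = sqrt((-3456 + 356) + (115739 + 169916)) = sqrt(-3100 + 285655) = sqrt(282555) = 3*sqrt(31395)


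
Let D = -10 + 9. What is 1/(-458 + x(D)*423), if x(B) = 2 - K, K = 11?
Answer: -1/4265 ≈ -0.00023447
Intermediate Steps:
D = -1
x(B) = -9 (x(B) = 2 - 1*11 = 2 - 11 = -9)
1/(-458 + x(D)*423) = 1/(-458 - 9*423) = 1/(-458 - 3807) = 1/(-4265) = -1/4265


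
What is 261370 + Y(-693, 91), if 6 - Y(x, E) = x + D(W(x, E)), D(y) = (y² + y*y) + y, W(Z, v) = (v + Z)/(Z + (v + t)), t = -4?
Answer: 24060020416/91809 ≈ 2.6207e+5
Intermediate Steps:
W(Z, v) = (Z + v)/(-4 + Z + v) (W(Z, v) = (v + Z)/(Z + (v - 4)) = (Z + v)/(Z + (-4 + v)) = (Z + v)/(-4 + Z + v))
D(y) = y + 2*y² (D(y) = (y² + y²) + y = 2*y² + y = y + 2*y²)
Y(x, E) = 6 - x - (1 + 2*(E + x)/(-4 + E + x))*(E + x)/(-4 + E + x) (Y(x, E) = 6 - (x + ((x + E)/(-4 + x + E))*(1 + 2*((x + E)/(-4 + x + E)))) = 6 - (x + ((E + x)/(-4 + E + x))*(1 + 2*((E + x)/(-4 + E + x)))) = 6 - (x + ((E + x)/(-4 + E + x))*(1 + 2*(E + x)/(-4 + E + x))) = 6 - (x + (1 + 2*(E + x)/(-4 + E + x))*(E + x)/(-4 + E + x)) = 6 + (-x - (1 + 2*(E + x)/(-4 + E + x))*(E + x)/(-4 + E + x)) = 6 - x - (1 + 2*(E + x)/(-4 + E + x))*(E + x)/(-4 + E + x))
261370 + Y(-693, 91) = 261370 + ((-4 + 91 - 693)²*(6 - 1*(-693)) - (91 - 693)*(-4 + 3*91 + 3*(-693)))/(-4 + 91 - 693)² = 261370 + ((-606)²*(6 + 693) - 1*(-602)*(-4 + 273 - 2079))/(-606)² = 261370 + (367236*699 - 1*(-602)*(-1810))/367236 = 261370 + (256697964 - 1089620)/367236 = 261370 + (1/367236)*255608344 = 261370 + 63902086/91809 = 24060020416/91809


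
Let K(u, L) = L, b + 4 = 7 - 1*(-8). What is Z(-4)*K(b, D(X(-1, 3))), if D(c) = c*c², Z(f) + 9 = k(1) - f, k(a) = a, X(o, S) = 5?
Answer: -500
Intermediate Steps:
Z(f) = -8 - f (Z(f) = -9 + (1 - f) = -8 - f)
b = 11 (b = -4 + (7 - 1*(-8)) = -4 + (7 + 8) = -4 + 15 = 11)
D(c) = c³
Z(-4)*K(b, D(X(-1, 3))) = (-8 - 1*(-4))*5³ = (-8 + 4)*125 = -4*125 = -500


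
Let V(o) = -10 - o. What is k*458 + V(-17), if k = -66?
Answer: -30221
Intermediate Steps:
k*458 + V(-17) = -66*458 + (-10 - 1*(-17)) = -30228 + (-10 + 17) = -30228 + 7 = -30221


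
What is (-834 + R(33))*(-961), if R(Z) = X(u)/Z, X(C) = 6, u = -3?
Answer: 8814292/11 ≈ 8.0130e+5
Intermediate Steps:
R(Z) = 6/Z
(-834 + R(33))*(-961) = (-834 + 6/33)*(-961) = (-834 + 6*(1/33))*(-961) = (-834 + 2/11)*(-961) = -9172/11*(-961) = 8814292/11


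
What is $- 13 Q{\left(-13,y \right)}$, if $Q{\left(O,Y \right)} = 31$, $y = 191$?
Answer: $-403$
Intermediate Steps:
$- 13 Q{\left(-13,y \right)} = \left(-13\right) 31 = -403$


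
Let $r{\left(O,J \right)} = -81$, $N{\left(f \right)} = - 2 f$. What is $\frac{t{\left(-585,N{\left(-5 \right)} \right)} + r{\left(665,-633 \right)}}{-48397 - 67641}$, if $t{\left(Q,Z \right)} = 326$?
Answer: $- \frac{245}{116038} \approx -0.0021114$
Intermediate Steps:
$\frac{t{\left(-585,N{\left(-5 \right)} \right)} + r{\left(665,-633 \right)}}{-48397 - 67641} = \frac{326 - 81}{-48397 - 67641} = \frac{245}{-116038} = 245 \left(- \frac{1}{116038}\right) = - \frac{245}{116038}$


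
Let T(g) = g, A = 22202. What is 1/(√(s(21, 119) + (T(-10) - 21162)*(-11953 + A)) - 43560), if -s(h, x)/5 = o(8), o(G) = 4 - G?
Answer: -495/24028016 - I*√3390497/264308176 ≈ -2.0601e-5 - 6.9666e-6*I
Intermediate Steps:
s(h, x) = 20 (s(h, x) = -5*(4 - 1*8) = -5*(4 - 8) = -5*(-4) = 20)
1/(√(s(21, 119) + (T(-10) - 21162)*(-11953 + A)) - 43560) = 1/(√(20 + (-10 - 21162)*(-11953 + 22202)) - 43560) = 1/(√(20 - 21172*10249) - 43560) = 1/(√(20 - 216991828) - 43560) = 1/(√(-216991808) - 43560) = 1/(8*I*√3390497 - 43560) = 1/(-43560 + 8*I*√3390497)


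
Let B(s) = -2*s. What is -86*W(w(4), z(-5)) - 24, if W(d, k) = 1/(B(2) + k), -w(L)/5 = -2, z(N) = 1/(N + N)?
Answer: -124/41 ≈ -3.0244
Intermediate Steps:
z(N) = 1/(2*N)
w(L) = 10 (w(L) = -5*(-2) = 10)
W(d, k) = 1/(-4 + k) (W(d, k) = 1/(-2*2 + k) = 1/(-4 + k))
-86*W(w(4), z(-5)) - 24 = -86/(-4 + (½)/(-5)) - 24 = -86/(-4 + (½)*(-⅕)) - 24 = -86/(-4 - ⅒) - 24 = -86/(-41/10) - 24 = -86*(-10/41) - 24 = 860/41 - 24 = -124/41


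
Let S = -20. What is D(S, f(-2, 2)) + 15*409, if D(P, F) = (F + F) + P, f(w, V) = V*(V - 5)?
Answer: 6103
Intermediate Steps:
f(w, V) = V*(-5 + V)
D(P, F) = P + 2*F (D(P, F) = 2*F + P = P + 2*F)
D(S, f(-2, 2)) + 15*409 = (-20 + 2*(2*(-5 + 2))) + 15*409 = (-20 + 2*(2*(-3))) + 6135 = (-20 + 2*(-6)) + 6135 = (-20 - 12) + 6135 = -32 + 6135 = 6103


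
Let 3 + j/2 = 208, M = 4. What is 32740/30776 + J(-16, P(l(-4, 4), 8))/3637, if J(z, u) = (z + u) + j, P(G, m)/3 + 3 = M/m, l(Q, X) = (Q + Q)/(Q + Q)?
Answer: 16371288/13991539 ≈ 1.1701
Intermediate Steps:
j = 410 (j = -6 + 2*208 = -6 + 416 = 410)
l(Q, X) = 1 (l(Q, X) = (2*Q)/((2*Q)) = (2*Q)*(1/(2*Q)) = 1)
P(G, m) = -9 + 12/m (P(G, m) = -9 + 3*(4/m) = -9 + 12/m)
J(z, u) = 410 + u + z (J(z, u) = (z + u) + 410 = (u + z) + 410 = 410 + u + z)
32740/30776 + J(-16, P(l(-4, 4), 8))/3637 = 32740/30776 + (410 + (-9 + 12/8) - 16)/3637 = 32740*(1/30776) + (410 + (-9 + 12*(1/8)) - 16)*(1/3637) = 8185/7694 + (410 + (-9 + 3/2) - 16)*(1/3637) = 8185/7694 + (410 - 15/2 - 16)*(1/3637) = 8185/7694 + (773/2)*(1/3637) = 8185/7694 + 773/7274 = 16371288/13991539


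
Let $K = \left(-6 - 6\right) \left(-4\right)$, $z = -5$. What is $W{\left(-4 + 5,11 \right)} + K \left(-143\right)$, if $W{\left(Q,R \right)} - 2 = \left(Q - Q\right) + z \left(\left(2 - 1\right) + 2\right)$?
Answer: $-6877$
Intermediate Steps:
$K = 48$ ($K = \left(-12\right) \left(-4\right) = 48$)
$W{\left(Q,R \right)} = -13$ ($W{\left(Q,R \right)} = 2 + \left(\left(Q - Q\right) - 5 \left(\left(2 - 1\right) + 2\right)\right) = 2 + \left(0 - 5 \left(1 + 2\right)\right) = 2 + \left(0 - 15\right) = 2 - 15 = -13$)
$W{\left(-4 + 5,11 \right)} + K \left(-143\right) = -13 + 48 \left(-143\right) = -13 - 6864 = -6877$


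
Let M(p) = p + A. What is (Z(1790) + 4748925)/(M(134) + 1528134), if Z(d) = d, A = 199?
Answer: 4750715/1528467 ≈ 3.1082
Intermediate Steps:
M(p) = 199 + p (M(p) = p + 199 = 199 + p)
(Z(1790) + 4748925)/(M(134) + 1528134) = (1790 + 4748925)/((199 + 134) + 1528134) = 4750715/(333 + 1528134) = 4750715/1528467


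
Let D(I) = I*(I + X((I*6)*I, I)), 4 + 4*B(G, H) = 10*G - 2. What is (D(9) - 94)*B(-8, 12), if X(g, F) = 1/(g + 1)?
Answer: 135923/487 ≈ 279.10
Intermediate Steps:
X(g, F) = 1/(1 + g)
B(G, H) = -3/2 + 5*G/2 (B(G, H) = -1 + (10*G - 2)/4 = -1 + (-2 + 10*G)/4 = -1 + (-½ + 5*G/2) = -3/2 + 5*G/2)
D(I) = I*(I + 1/(1 + 6*I²)) (D(I) = I*(I + 1/(1 + (I*6)*I)) = I*(I + 1/(1 + (6*I)*I)) = I*(I + 1/(1 + 6*I²)))
(D(9) - 94)*B(-8, 12) = (9*(1 + 9 + 6*9³)/(1 + 6*9²) - 94)*(-3/2 + (5/2)*(-8)) = (9*(1 + 9 + 6*729)/(1 + 6*81) - 94)*(-3/2 - 20) = (9*(1 + 9 + 4374)/(1 + 486) - 94)*(-43/2) = (9*4384/487 - 94)*(-43/2) = (9*(1/487)*4384 - 94)*(-43/2) = (39456/487 - 94)*(-43/2) = -6322/487*(-43/2) = 135923/487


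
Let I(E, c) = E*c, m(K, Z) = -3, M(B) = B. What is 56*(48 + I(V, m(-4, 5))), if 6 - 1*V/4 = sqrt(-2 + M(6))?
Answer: 0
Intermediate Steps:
V = 16 (V = 24 - 4*sqrt(-2 + 6) = 24 - 4*sqrt(4) = 24 - 4*2 = 24 - 8 = 16)
56*(48 + I(V, m(-4, 5))) = 56*(48 + 16*(-3)) = 56*(48 - 48) = 56*0 = 0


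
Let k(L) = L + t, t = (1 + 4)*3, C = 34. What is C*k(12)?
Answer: 918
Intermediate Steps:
t = 15 (t = 5*3 = 15)
k(L) = 15 + L (k(L) = L + 15 = 15 + L)
C*k(12) = 34*(15 + 12) = 34*27 = 918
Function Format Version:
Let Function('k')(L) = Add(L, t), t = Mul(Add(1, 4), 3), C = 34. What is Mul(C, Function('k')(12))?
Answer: 918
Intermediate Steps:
t = 15 (t = Mul(5, 3) = 15)
Function('k')(L) = Add(15, L) (Function('k')(L) = Add(L, 15) = Add(15, L))
Mul(C, Function('k')(12)) = Mul(34, Add(15, 12)) = Mul(34, 27) = 918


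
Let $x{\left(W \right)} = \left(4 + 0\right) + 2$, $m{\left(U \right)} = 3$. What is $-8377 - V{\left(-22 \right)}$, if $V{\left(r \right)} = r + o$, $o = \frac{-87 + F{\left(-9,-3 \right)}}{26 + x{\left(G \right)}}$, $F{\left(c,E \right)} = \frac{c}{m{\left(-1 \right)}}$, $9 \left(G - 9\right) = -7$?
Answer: $- \frac{133635}{16} \approx -8352.2$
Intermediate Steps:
$G = \frac{74}{9}$ ($G = 9 + \frac{1}{9} \left(-7\right) = 9 - \frac{7}{9} = \frac{74}{9} \approx 8.2222$)
$F{\left(c,E \right)} = \frac{c}{3}$
$x{\left(W \right)} = 6$ ($x{\left(W \right)} = 4 + 2 = 6$)
$o = - \frac{45}{16}$ ($o = \frac{-87 + \frac{1}{3} \left(-9\right)}{26 + 6} = \frac{-87 - 3}{32} = \left(-90\right) \frac{1}{32} = - \frac{45}{16} \approx -2.8125$)
$V{\left(r \right)} = - \frac{45}{16} + r$ ($V{\left(r \right)} = r - \frac{45}{16} = - \frac{45}{16} + r$)
$-8377 - V{\left(-22 \right)} = -8377 - \left(- \frac{45}{16} - 22\right) = -8377 - - \frac{397}{16} = -8377 + \frac{397}{16} = - \frac{133635}{16}$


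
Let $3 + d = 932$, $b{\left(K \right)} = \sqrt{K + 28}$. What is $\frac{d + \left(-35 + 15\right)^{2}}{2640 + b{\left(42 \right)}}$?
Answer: $\frac{350856}{696953} - \frac{1329 \sqrt{70}}{6969530} \approx 0.50182$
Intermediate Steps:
$b{\left(K \right)} = \sqrt{28 + K}$
$d = 929$ ($d = -3 + 932 = 929$)
$\frac{d + \left(-35 + 15\right)^{2}}{2640 + b{\left(42 \right)}} = \frac{929 + \left(-35 + 15\right)^{2}}{2640 + \sqrt{28 + 42}} = \frac{929 + \left(-20\right)^{2}}{2640 + \sqrt{70}} = \frac{929 + 400}{2640 + \sqrt{70}} = \frac{1329}{2640 + \sqrt{70}}$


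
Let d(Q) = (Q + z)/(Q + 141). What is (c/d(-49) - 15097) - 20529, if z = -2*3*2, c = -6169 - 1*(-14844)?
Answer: -2971286/61 ≈ -48710.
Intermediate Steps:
c = 8675 (c = -6169 + 14844 = 8675)
z = -12 (z = -6*2 = -12)
d(Q) = (-12 + Q)/(141 + Q) (d(Q) = (Q - 12)/(Q + 141) = (-12 + Q)/(141 + Q))
(c/d(-49) - 15097) - 20529 = (8675/(((-12 - 49)/(141 - 49))) - 15097) - 20529 = (8675/((-61/92)) - 15097) - 20529 = (8675/(((1/92)*(-61))) - 15097) - 20529 = (8675/(-61/92) - 15097) - 20529 = (8675*(-92/61) - 15097) - 20529 = (-798100/61 - 15097) - 20529 = -1719017/61 - 20529 = -2971286/61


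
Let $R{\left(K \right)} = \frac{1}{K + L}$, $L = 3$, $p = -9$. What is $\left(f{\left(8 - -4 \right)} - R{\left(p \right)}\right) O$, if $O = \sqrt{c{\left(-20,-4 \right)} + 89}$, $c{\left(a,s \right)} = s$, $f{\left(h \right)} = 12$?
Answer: $\frac{73 \sqrt{85}}{6} \approx 112.17$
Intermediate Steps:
$R{\left(K \right)} = \frac{1}{3 + K}$ ($R{\left(K \right)} = \frac{1}{K + 3} = \frac{1}{3 + K}$)
$O = \sqrt{85}$ ($O = \sqrt{-4 + 89} = \sqrt{85} \approx 9.2195$)
$\left(f{\left(8 - -4 \right)} - R{\left(p \right)}\right) O = \left(12 - \frac{1}{3 - 9}\right) \sqrt{85} = \left(12 - \frac{1}{-6}\right) \sqrt{85} = \left(12 - - \frac{1}{6}\right) \sqrt{85} = \left(12 + \frac{1}{6}\right) \sqrt{85} = \frac{73 \sqrt{85}}{6}$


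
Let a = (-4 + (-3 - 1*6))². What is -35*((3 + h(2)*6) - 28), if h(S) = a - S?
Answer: -34195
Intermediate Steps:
a = 169 (a = (-4 + (-3 - 6))² = (-4 - 9)² = (-13)² = 169)
h(S) = 169 - S
-35*((3 + h(2)*6) - 28) = -35*((3 + (169 - 1*2)*6) - 28) = -35*((3 + (169 - 2)*6) - 28) = -35*((3 + 167*6) - 28) = -35*((3 + 1002) - 28) = -35*(1005 - 28) = -35*977 = -34195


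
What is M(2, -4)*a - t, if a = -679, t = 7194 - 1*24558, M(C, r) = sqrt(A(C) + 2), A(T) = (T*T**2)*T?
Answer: 17364 - 2037*sqrt(2) ≈ 14483.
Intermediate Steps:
A(T) = T**4 (A(T) = T**3*T = T**4)
M(C, r) = sqrt(2 + C**4) (M(C, r) = sqrt(C**4 + 2) = sqrt(2 + C**4))
t = -17364 (t = 7194 - 24558 = -17364)
M(2, -4)*a - t = sqrt(2 + 2**4)*(-679) - 1*(-17364) = sqrt(2 + 16)*(-679) + 17364 = sqrt(18)*(-679) + 17364 = (3*sqrt(2))*(-679) + 17364 = -2037*sqrt(2) + 17364 = 17364 - 2037*sqrt(2)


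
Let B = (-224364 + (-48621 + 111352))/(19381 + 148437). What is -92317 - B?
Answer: -15492292673/167818 ≈ -92316.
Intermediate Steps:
B = -161633/167818 (B = (-224364 + 62731)/167818 = -161633*1/167818 = -161633/167818 ≈ -0.96314)
-92317 - B = -92317 - 1*(-161633/167818) = -92317 + 161633/167818 = -15492292673/167818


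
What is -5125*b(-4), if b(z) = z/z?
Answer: -5125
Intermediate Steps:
b(z) = 1
-5125*b(-4) = -5125*1 = -5125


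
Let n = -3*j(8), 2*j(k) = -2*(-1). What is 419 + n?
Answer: 416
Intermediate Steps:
j(k) = 1 (j(k) = (-2*(-1))/2 = (½)*2 = 1)
n = -3 (n = -3*1 = -3)
419 + n = 419 - 3 = 416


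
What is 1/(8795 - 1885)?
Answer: 1/6910 ≈ 0.00014472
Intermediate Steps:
1/(8795 - 1885) = 1/6910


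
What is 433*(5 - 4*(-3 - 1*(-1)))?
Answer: 5629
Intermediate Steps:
433*(5 - 4*(-3 - 1*(-1))) = 433*(5 - 4*(-3 + 1)) = 433*(5 - 4*(-2)) = 433*(5 + 8) = 433*13 = 5629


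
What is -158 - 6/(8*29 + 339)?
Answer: -90224/571 ≈ -158.01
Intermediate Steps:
-158 - 6/(8*29 + 339) = -158 - 6/(232 + 339) = -158 - 6/571 = -90224/571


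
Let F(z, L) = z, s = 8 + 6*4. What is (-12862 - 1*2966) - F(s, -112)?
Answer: -15860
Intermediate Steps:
s = 32 (s = 8 + 24 = 32)
(-12862 - 1*2966) - F(s, -112) = (-12862 - 1*2966) - 1*32 = (-12862 - 2966) - 32 = -15828 - 32 = -15860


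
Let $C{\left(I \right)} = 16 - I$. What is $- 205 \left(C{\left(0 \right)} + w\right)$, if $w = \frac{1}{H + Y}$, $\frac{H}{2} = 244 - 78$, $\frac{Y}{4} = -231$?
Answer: $- \frac{1941555}{592} \approx -3279.7$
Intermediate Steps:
$Y = -924$ ($Y = 4 \left(-231\right) = -924$)
$H = 332$ ($H = 2 \left(244 - 78\right) = 2 \cdot 166 = 332$)
$w = - \frac{1}{592}$ ($w = \frac{1}{332 - 924} = \frac{1}{-592} = - \frac{1}{592} \approx -0.0016892$)
$- 205 \left(C{\left(0 \right)} + w\right) = - 205 \left(\left(16 - 0\right) - \frac{1}{592}\right) = - 205 \left(\left(16 + 0\right) - \frac{1}{592}\right) = - 205 \left(16 - \frac{1}{592}\right) = \left(-205\right) \frac{9471}{592} = - \frac{1941555}{592}$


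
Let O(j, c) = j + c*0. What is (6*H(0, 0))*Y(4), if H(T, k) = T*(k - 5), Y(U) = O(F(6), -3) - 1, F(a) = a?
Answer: 0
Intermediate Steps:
O(j, c) = j (O(j, c) = j + 0 = j)
Y(U) = 5 (Y(U) = 6 - 1 = 5)
H(T, k) = T*(-5 + k)
(6*H(0, 0))*Y(4) = (6*(0*(-5 + 0)))*5 = (6*(0*(-5)))*5 = (6*0)*5 = 0*5 = 0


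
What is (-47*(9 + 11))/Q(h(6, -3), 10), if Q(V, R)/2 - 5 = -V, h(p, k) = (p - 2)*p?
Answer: 470/19 ≈ 24.737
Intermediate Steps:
h(p, k) = p*(-2 + p) (h(p, k) = (-2 + p)*p = p*(-2 + p))
Q(V, R) = 10 - 2*V (Q(V, R) = 10 + 2*(-V) = 10 - 2*V)
(-47*(9 + 11))/Q(h(6, -3), 10) = (-47*(9 + 11))/(10 - 12*(-2 + 6)) = (-47*20)/(10 - 12*4) = -940/(10 - 2*24) = -940/(10 - 48) = -940/(-38) = -940*(-1/38) = 470/19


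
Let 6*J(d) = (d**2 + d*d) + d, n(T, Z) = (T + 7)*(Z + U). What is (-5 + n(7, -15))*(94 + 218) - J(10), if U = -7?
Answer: -97691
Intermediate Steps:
n(T, Z) = (-7 + Z)*(7 + T) (n(T, Z) = (T + 7)*(Z - 7) = (7 + T)*(-7 + Z) = (-7 + Z)*(7 + T))
J(d) = d**2/3 + d/6 (J(d) = ((d**2 + d*d) + d)/6 = ((d**2 + d**2) + d)/6 = (2*d**2 + d)/6 = (d + 2*d**2)/6 = d**2/3 + d/6)
(-5 + n(7, -15))*(94 + 218) - J(10) = (-5 + (-49 - 7*7 + 7*(-15) + 7*(-15)))*(94 + 218) - 10*(1 + 2*10)/6 = (-5 + (-49 - 49 - 105 - 105))*312 - 10*(1 + 20)/6 = (-5 - 308)*312 - 10*21/6 = -313*312 - 1*35 = -97656 - 35 = -97691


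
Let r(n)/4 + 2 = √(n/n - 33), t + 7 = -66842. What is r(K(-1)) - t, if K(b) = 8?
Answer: 66841 + 16*I*√2 ≈ 66841.0 + 22.627*I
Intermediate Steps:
t = -66849 (t = -7 - 66842 = -66849)
r(n) = -8 + 16*I*√2 (r(n) = -8 + 4*√(n/n - 33) = -8 + 4*√(1 - 33) = -8 + 4*√(-32) = -8 + 4*(4*I*√2) = -8 + 16*I*√2)
r(K(-1)) - t = (-8 + 16*I*√2) - 1*(-66849) = (-8 + 16*I*√2) + 66849 = 66841 + 16*I*√2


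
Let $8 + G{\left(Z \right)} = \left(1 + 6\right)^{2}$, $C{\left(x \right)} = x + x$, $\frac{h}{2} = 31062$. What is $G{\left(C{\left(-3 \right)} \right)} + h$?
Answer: $62165$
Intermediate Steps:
$h = 62124$ ($h = 2 \cdot 31062 = 62124$)
$C{\left(x \right)} = 2 x$
$G{\left(Z \right)} = 41$ ($G{\left(Z \right)} = -8 + \left(1 + 6\right)^{2} = -8 + 7^{2} = -8 + 49 = 41$)
$G{\left(C{\left(-3 \right)} \right)} + h = 41 + 62124 = 62165$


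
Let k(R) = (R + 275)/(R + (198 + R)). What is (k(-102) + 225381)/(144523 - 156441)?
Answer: -1352113/71508 ≈ -18.909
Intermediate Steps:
k(R) = (275 + R)/(198 + 2*R)
(k(-102) + 225381)/(144523 - 156441) = ((275 - 102)/(2*(99 - 102)) + 225381)/(144523 - 156441) = ((1/2)*173/(-3) + 225381)/(-11918) = ((1/2)*(-1/3)*173 + 225381)*(-1/11918) = (-173/6 + 225381)*(-1/11918) = (1352113/6)*(-1/11918) = -1352113/71508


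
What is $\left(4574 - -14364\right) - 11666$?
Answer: $7272$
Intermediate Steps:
$\left(4574 - -14364\right) - 11666 = \left(4574 + 14364\right) - 11666 = 18938 - 11666 = 7272$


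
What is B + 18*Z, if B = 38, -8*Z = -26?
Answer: 193/2 ≈ 96.500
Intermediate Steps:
Z = 13/4 (Z = -⅛*(-26) = 13/4 ≈ 3.2500)
B + 18*Z = 38 + 18*(13/4) = 38 + 117/2 = 193/2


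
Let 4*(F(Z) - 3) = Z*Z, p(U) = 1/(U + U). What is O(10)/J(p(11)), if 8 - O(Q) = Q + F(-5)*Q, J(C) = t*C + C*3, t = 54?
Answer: -693/19 ≈ -36.474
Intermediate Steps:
p(U) = 1/(2*U)
F(Z) = 3 + Z²/4 (F(Z) = 3 + (Z*Z)/4 = 3 + Z²/4)
J(C) = 57*C (J(C) = 54*C + C*3 = 54*C + 3*C = 57*C)
O(Q) = 8 - 41*Q/4 (O(Q) = 8 - (Q + (3 + (¼)*(-5)²)*Q) = 8 - (Q + (3 + (¼)*25)*Q) = 8 - (Q + (3 + 25/4)*Q) = 8 - (Q + 37*Q/4) = 8 - 41*Q/4)
O(10)/J(p(11)) = (8 - 41/4*10)/((57*((½)/11))) = (8 - 205/2)/((57*((½)*(1/11)))) = -189/(2*(57*(1/22))) = -189/(2*57/22) = -189/2*22/57 = -693/19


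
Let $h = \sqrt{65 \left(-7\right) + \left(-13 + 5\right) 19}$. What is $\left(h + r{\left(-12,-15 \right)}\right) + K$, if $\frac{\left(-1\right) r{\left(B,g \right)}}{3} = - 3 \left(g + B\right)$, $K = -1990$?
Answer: $-2233 + i \sqrt{607} \approx -2233.0 + 24.637 i$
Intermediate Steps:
$r{\left(B,g \right)} = 9 B + 9 g$ ($r{\left(B,g \right)} = - 3 \left(- 3 \left(g + B\right)\right) = - 3 \left(- 3 \left(B + g\right)\right) = - 3 \left(- 3 B - 3 g\right) = 9 B + 9 g$)
$h = i \sqrt{607}$ ($h = \sqrt{-455 - 152} = \sqrt{-607} = i \sqrt{607} \approx 24.637 i$)
$\left(h + r{\left(-12,-15 \right)}\right) + K = \left(i \sqrt{607} + \left(9 \left(-12\right) + 9 \left(-15\right)\right)\right) - 1990 = \left(i \sqrt{607} - 243\right) - 1990 = \left(-243 + i \sqrt{607}\right) - 1990 = -2233 + i \sqrt{607}$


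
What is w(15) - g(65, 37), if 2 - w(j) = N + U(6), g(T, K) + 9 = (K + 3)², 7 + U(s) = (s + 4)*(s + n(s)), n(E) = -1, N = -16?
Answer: -1616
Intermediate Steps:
U(s) = -7 + (-1 + s)*(4 + s) (U(s) = -7 + (s + 4)*(s - 1) = -7 + (4 + s)*(-1 + s) = -7 + (-1 + s)*(4 + s))
g(T, K) = -9 + (3 + K)² (g(T, K) = -9 + (K + 3)² = -9 + (3 + K)²)
w(j) = -25 (w(j) = 2 - (-16 + (-11 + 6² + 3*6)) = 2 - (-16 + (-11 + 36 + 18)) = 2 - (-16 + 43) = 2 - 1*27 = 2 - 27 = -25)
w(15) - g(65, 37) = -25 - 37*(6 + 37) = -25 - 37*43 = -25 - 1*1591 = -25 - 1591 = -1616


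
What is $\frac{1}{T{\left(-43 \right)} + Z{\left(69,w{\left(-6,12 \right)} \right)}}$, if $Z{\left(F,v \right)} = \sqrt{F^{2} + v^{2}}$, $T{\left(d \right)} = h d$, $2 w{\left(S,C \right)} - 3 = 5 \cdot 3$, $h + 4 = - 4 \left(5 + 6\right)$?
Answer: $\frac{344}{709209} - \frac{\sqrt{538}}{1418418} \approx 0.00046869$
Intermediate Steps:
$h = -48$ ($h = -4 - 4 \left(5 + 6\right) = -4 - 44 = -48$)
$w{\left(S,C \right)} = 9$ ($w{\left(S,C \right)} = \frac{3}{2} + \frac{5 \cdot 3}{2} = \frac{3}{2} + \frac{1}{2} \cdot 15 = \frac{3}{2} + \frac{15}{2} = 9$)
$T{\left(d \right)} = - 48 d$
$\frac{1}{T{\left(-43 \right)} + Z{\left(69,w{\left(-6,12 \right)} \right)}} = \frac{1}{\left(-48\right) \left(-43\right) + \sqrt{69^{2} + 9^{2}}} = \frac{1}{2064 + \sqrt{4761 + 81}} = \frac{1}{2064 + \sqrt{4842}} = \frac{1}{2064 + 3 \sqrt{538}}$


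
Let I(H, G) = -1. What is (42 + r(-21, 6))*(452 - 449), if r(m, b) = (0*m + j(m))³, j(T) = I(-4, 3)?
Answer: 123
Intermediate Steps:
j(T) = -1
r(m, b) = -1 (r(m, b) = (0*m - 1)³ = (0 - 1)³ = (-1)³ = -1)
(42 + r(-21, 6))*(452 - 449) = (42 - 1)*(452 - 449) = 41*3 = 123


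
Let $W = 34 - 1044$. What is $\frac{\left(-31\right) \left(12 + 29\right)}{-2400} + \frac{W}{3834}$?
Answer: $\frac{408169}{1533600} \approx 0.26615$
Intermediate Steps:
$W = -1010$ ($W = 34 - 1044 = -1010$)
$\frac{\left(-31\right) \left(12 + 29\right)}{-2400} + \frac{W}{3834} = \frac{\left(-31\right) \left(12 + 29\right)}{-2400} - \frac{1010}{3834} = \left(-31\right) 41 \left(- \frac{1}{2400}\right) - \frac{505}{1917} = \left(-1271\right) \left(- \frac{1}{2400}\right) - \frac{505}{1917} = \frac{1271}{2400} - \frac{505}{1917} = \frac{408169}{1533600}$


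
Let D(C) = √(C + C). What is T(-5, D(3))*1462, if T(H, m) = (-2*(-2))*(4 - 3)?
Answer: 5848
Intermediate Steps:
D(C) = √2*√C (D(C) = √(2*C) = √2*√C)
T(H, m) = 4 (T(H, m) = 4*1 = 4)
T(-5, D(3))*1462 = 4*1462 = 5848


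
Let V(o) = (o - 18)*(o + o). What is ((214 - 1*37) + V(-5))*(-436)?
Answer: -177452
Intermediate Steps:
V(o) = 2*o*(-18 + o) (V(o) = (-18 + o)*(2*o) = 2*o*(-18 + o))
((214 - 1*37) + V(-5))*(-436) = ((214 - 1*37) + 2*(-5)*(-18 - 5))*(-436) = ((214 - 37) + 2*(-5)*(-23))*(-436) = (177 + 230)*(-436) = 407*(-436) = -177452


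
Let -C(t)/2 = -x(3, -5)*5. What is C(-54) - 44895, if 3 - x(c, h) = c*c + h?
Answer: -44905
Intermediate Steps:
x(c, h) = 3 - h - c**2 (x(c, h) = 3 - (c*c + h) = 3 - (c**2 + h) = 3 - (h + c**2) = 3 + (-h - c**2) = 3 - h - c**2)
C(t) = -10 (C(t) = -(-2)*(3 - 1*(-5) - 1*3**2)*5 = -(-2)*(3 + 5 - 1*9)*5 = -(-2)*(3 + 5 - 9)*5 = -(-2)*(-1*5) = -(-2)*(-5) = -2*5 = -10)
C(-54) - 44895 = -10 - 44895 = -44905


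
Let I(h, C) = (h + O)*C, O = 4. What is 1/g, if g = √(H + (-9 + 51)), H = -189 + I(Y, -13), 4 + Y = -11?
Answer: -I/2 ≈ -0.5*I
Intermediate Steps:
Y = -15 (Y = -4 - 11 = -15)
I(h, C) = C*(4 + h) (I(h, C) = (h + 4)*C = (4 + h)*C = C*(4 + h))
H = -46 (H = -189 - 13*(4 - 15) = -189 - 13*(-11) = -189 + 143 = -46)
g = 2*I (g = √(-46 + (-9 + 51)) = √(-46 + 42) = √(-4) = 2*I ≈ 2.0*I)
1/g = 1/(2*I) = -I/2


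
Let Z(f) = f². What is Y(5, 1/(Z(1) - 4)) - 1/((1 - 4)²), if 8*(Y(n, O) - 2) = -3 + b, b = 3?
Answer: 17/9 ≈ 1.8889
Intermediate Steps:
Y(n, O) = 2 (Y(n, O) = 2 + (-3 + 3)/8 = 2 + (⅛)*0 = 2 + 0 = 2)
Y(5, 1/(Z(1) - 4)) - 1/((1 - 4)²) = 2 - 1/((1 - 4)²) = 2 - 1/((-3)²) = 2 - 1/9 = 2 - 1*⅑ = 2 - ⅑ = 17/9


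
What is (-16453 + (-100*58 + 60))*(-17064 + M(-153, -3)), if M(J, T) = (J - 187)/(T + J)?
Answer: 14767466323/39 ≈ 3.7865e+8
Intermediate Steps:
M(J, T) = (-187 + J)/(J + T)
(-16453 + (-100*58 + 60))*(-17064 + M(-153, -3)) = (-16453 + (-100*58 + 60))*(-17064 + (-187 - 153)/(-153 - 3)) = (-16453 + (-5800 + 60))*(-17064 - 340/(-156)) = (-16453 - 5740)*(-17064 - 1/156*(-340)) = -22193*(-17064 + 85/39) = -22193*(-665411/39) = 14767466323/39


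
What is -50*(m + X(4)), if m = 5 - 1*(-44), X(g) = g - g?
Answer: -2450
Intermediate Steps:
X(g) = 0
m = 49 (m = 5 + 44 = 49)
-50*(m + X(4)) = -50*(49 + 0) = -50*49 = -2450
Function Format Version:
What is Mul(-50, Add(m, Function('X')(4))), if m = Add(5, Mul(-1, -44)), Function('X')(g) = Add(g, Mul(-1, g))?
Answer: -2450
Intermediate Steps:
Function('X')(g) = 0
m = 49 (m = Add(5, 44) = 49)
Mul(-50, Add(m, Function('X')(4))) = Mul(-50, Add(49, 0)) = Mul(-50, 49) = -2450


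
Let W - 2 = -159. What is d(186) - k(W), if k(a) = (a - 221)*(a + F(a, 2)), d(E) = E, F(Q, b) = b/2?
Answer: -58782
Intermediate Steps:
W = -157 (W = 2 - 159 = -157)
F(Q, b) = b/2 (F(Q, b) = b*(1/2) = b/2)
k(a) = (1 + a)*(-221 + a) (k(a) = (a - 221)*(a + (1/2)*2) = (-221 + a)*(a + 1) = (-221 + a)*(1 + a) = (1 + a)*(-221 + a))
d(186) - k(W) = 186 - (-221 + (-157)**2 - 220*(-157)) = 186 - (-221 + 24649 + 34540) = 186 - 1*58968 = 186 - 58968 = -58782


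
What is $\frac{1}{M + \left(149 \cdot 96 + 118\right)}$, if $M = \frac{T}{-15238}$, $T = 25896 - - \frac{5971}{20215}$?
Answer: $\frac{308036170}{4441974150129} \approx 6.9347 \cdot 10^{-5}$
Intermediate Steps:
$T = \frac{523493611}{20215}$ ($T = 25896 - \left(-5971\right) \frac{1}{20215} = 25896 - - \frac{5971}{20215} = 25896 + \frac{5971}{20215} = \frac{523493611}{20215} \approx 25896.0$)
$M = - \frac{523493611}{308036170}$ ($M = \frac{523493611}{20215 \left(-15238\right)} = \frac{523493611}{20215} \left(- \frac{1}{15238}\right) = - \frac{523493611}{308036170} \approx -1.6995$)
$\frac{1}{M + \left(149 \cdot 96 + 118\right)} = \frac{1}{- \frac{523493611}{308036170} + \left(149 \cdot 96 + 118\right)} = \frac{1}{- \frac{523493611}{308036170} + \left(14304 + 118\right)} = \frac{1}{- \frac{523493611}{308036170} + 14422} = \frac{1}{\frac{4441974150129}{308036170}} = \frac{308036170}{4441974150129}$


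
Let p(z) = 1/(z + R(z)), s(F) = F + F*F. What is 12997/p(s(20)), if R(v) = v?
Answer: 10917480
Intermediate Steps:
s(F) = F + F²
p(z) = 1/(2*z) (p(z) = 1/(z + z) = 1/(2*z))
12997/p(s(20)) = 12997/((1/(2*((20*(1 + 20)))))) = 12997/((1/(2*((20*21))))) = 12997/(((½)/420)) = 12997/(((½)*(1/420))) = 12997/(1/840) = 12997*840 = 10917480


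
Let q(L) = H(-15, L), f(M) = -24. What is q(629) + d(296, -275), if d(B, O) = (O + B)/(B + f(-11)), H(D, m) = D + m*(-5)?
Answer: -859499/272 ≈ -3159.9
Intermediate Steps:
H(D, m) = D - 5*m
d(B, O) = (B + O)/(-24 + B) (d(B, O) = (O + B)/(B - 24) = (B + O)/(-24 + B))
q(L) = -15 - 5*L
q(629) + d(296, -275) = (-15 - 5*629) + (296 - 275)/(-24 + 296) = (-15 - 3145) + 21/272 = -3160 + (1/272)*21 = -3160 + 21/272 = -859499/272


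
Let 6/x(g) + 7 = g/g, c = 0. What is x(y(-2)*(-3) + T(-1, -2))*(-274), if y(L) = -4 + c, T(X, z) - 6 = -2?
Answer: 274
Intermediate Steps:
T(X, z) = 4 (T(X, z) = 6 - 2 = 4)
y(L) = -4 (y(L) = -4 + 0 = -4)
x(g) = -1 (x(g) = 6/(-7 + g/g) = 6/(-7 + 1) = 6/(-6) = 6*(-1/6) = -1)
x(y(-2)*(-3) + T(-1, -2))*(-274) = -1*(-274) = 274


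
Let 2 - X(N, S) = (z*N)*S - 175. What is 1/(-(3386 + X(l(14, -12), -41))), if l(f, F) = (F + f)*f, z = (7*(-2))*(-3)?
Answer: -1/51779 ≈ -1.9313e-5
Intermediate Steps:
z = 42 (z = -14*(-3) = 42)
l(f, F) = f*(F + f)
X(N, S) = 177 - 42*N*S (X(N, S) = 2 - ((42*N)*S - 175) = 2 - (42*N*S - 175) = 2 - (-175 + 42*N*S) = 2 + (175 - 42*N*S) = 177 - 42*N*S)
1/(-(3386 + X(l(14, -12), -41))) = 1/(-(3386 + (177 - 42*14*(-12 + 14)*(-41)))) = 1/(-(3386 + (177 - 42*14*2*(-41)))) = 1/(-(3386 + (177 - 42*28*(-41)))) = 1/(-(3386 + (177 + 48216))) = 1/(-(3386 + 48393)) = 1/(-1*51779) = 1/(-51779) = -1/51779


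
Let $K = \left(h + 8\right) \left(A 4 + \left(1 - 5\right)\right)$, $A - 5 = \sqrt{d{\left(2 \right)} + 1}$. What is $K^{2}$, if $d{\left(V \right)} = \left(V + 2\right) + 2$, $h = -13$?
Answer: $9200 + 3200 \sqrt{7} \approx 17666.0$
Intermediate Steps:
$d{\left(V \right)} = 4 + V$ ($d{\left(V \right)} = \left(2 + V\right) + 2 = 4 + V$)
$A = 5 + \sqrt{7}$ ($A = 5 + \sqrt{\left(4 + 2\right) + 1} = 5 + \sqrt{6 + 1} = 5 + \sqrt{7} \approx 7.6458$)
$K = -80 - 20 \sqrt{7}$ ($K = \left(-13 + 8\right) \left(\left(5 + \sqrt{7}\right) 4 + \left(1 - 5\right)\right) = - 5 \left(\left(20 + 4 \sqrt{7}\right) + \left(1 - 5\right)\right) = - 5 \left(\left(20 + 4 \sqrt{7}\right) - 4\right) = - 5 \left(16 + 4 \sqrt{7}\right) = -80 - 20 \sqrt{7} \approx -132.92$)
$K^{2} = \left(-80 - 20 \sqrt{7}\right)^{2}$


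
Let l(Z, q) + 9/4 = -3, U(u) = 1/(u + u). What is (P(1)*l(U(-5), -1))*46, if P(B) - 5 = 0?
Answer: -2415/2 ≈ -1207.5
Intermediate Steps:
U(u) = 1/(2*u)
P(B) = 5 (P(B) = 5 + 0 = 5)
l(Z, q) = -21/4 (l(Z, q) = -9/4 - 3 = -21/4)
(P(1)*l(U(-5), -1))*46 = (5*(-21/4))*46 = -105/4*46 = -2415/2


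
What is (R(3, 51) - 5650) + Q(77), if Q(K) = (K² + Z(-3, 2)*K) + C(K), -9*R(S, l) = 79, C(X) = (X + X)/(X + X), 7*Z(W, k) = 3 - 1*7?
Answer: 2045/9 ≈ 227.22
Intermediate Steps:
Z(W, k) = -4/7 (Z(W, k) = (3 - 1*7)/7 = (3 - 7)/7 = (⅐)*(-4) = -4/7)
C(X) = 1 (C(X) = (2*X)/((2*X)) = (2*X)*(1/(2*X)) = 1)
R(S, l) = -79/9 (R(S, l) = -⅑*79 = -79/9)
Q(K) = 1 + K² - 4*K/7 (Q(K) = (K² - 4*K/7) + 1 = 1 + K² - 4*K/7)
(R(3, 51) - 5650) + Q(77) = (-79/9 - 5650) + (1 + 77² - 4/7*77) = -50929/9 + (1 + 5929 - 44) = -50929/9 + 5886 = 2045/9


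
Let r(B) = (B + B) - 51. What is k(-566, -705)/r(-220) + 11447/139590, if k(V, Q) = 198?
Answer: -22018343/68538690 ≈ -0.32125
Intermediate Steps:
r(B) = -51 + 2*B (r(B) = 2*B - 51 = -51 + 2*B)
k(-566, -705)/r(-220) + 11447/139590 = 198/(-51 + 2*(-220)) + 11447/139590 = 198/(-51 - 440) + 11447*(1/139590) = 198/(-491) + 11447/139590 = 198*(-1/491) + 11447/139590 = -198/491 + 11447/139590 = -22018343/68538690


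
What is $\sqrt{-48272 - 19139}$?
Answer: $i \sqrt{67411} \approx 259.64 i$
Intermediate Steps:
$\sqrt{-48272 - 19139} = \sqrt{-67411} = i \sqrt{67411}$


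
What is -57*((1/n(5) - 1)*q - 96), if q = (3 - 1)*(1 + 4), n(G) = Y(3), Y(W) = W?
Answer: 5852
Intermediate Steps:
n(G) = 3
q = 10 (q = 2*5 = 10)
-57*((1/n(5) - 1)*q - 96) = -57*((1/3 - 1)*10 - 96) = -57*((⅓ - 1)*10 - 96) = -57*(-⅔*10 - 96) = -57*(-20/3 - 96) = -57*(-308/3) = 5852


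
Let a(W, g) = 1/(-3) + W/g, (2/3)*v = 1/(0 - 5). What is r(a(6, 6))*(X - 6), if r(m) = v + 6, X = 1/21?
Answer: -475/14 ≈ -33.929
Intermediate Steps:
v = -3/10 (v = 3/(2*(0 - 5)) = (3/2)/(-5) = (3/2)*(-⅕) = -3/10 ≈ -0.30000)
X = 1/21 ≈ 0.047619
a(W, g) = -⅓ + W/g (a(W, g) = 1*(-⅓) + W/g = -⅓ + W/g)
r(m) = 57/10 (r(m) = -3/10 + 6 = 57/10)
r(a(6, 6))*(X - 6) = 57*(1/21 - 6)/10 = (57/10)*(-125/21) = -475/14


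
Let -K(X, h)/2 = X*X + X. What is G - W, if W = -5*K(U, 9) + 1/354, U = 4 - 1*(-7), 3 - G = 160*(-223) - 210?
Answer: 12238841/354 ≈ 34573.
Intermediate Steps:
G = 35893 (G = 3 - (160*(-223) - 210) = 3 - (-35680 - 210) = 3 - 1*(-35890) = 3 + 35890 = 35893)
U = 11 (U = 4 + 7 = 11)
K(X, h) = -2*X - 2*X² (K(X, h) = -2*(X*X + X) = -2*(X² + X) = -2*(X + X²) = -2*X - 2*X²)
W = 467281/354 (W = -(-10)*11*(1 + 11) + 1/354 = -(-10)*11*12 + 1/354 = -5*(-264) + 1/354 = 1320 + 1/354 = 467281/354 ≈ 1320.0)
G - W = 35893 - 1*467281/354 = 35893 - 467281/354 = 12238841/354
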